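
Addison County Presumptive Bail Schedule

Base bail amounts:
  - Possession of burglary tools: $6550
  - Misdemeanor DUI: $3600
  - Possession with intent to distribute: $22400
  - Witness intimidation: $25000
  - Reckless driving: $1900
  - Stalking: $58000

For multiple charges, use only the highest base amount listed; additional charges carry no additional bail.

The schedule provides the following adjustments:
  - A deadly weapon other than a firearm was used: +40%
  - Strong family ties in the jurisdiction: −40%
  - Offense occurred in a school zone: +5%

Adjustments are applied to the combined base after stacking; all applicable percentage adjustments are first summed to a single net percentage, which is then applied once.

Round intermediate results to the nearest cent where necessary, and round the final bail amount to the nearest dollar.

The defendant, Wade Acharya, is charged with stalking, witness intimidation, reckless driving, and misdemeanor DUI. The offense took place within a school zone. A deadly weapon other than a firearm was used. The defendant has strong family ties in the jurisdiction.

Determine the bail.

$60900

Base amounts from the schedule: stalking $58000; witness intimidation $25000; reckless driving $1900; misdemeanor DUI $3600.
Stacking rule: use the highest base only. Highest is stalking at $58000. Combined base = $58000.
Net percentage adjustment: +40% −40% +5% = +5%. $58000 × 1.05 = $60900.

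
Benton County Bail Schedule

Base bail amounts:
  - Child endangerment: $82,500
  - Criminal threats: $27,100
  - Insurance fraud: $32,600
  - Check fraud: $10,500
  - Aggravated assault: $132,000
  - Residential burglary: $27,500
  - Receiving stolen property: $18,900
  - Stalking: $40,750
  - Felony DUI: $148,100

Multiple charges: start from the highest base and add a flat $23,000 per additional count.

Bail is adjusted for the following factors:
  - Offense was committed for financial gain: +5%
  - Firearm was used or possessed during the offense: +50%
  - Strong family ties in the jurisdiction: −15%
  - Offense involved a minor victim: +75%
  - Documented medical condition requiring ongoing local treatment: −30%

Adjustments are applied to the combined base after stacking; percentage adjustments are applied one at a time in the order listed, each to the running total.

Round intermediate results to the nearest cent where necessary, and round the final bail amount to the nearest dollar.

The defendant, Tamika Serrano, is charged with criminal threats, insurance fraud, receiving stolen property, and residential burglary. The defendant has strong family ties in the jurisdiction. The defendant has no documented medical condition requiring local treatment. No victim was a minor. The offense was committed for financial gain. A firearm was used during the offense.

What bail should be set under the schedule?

Base amounts from the schedule: criminal threats $27,100; insurance fraud $32,600; receiving stolen property $18,900; residential burglary $27,500.
Stacking rule: highest base plus $23,000 per additional charge. Highest is insurance fraud at $32,600; 3 additional charges → +$69,000. Combined base = $101,600.
Offense was committed for financial gain (+5%): $101,600 × 1.05 = $106,680.
Firearm was used or possessed during the offense (+50%): $106,680 × 1.5 = $160,020.
Strong family ties in the jurisdiction (−15%): $160,020 × 0.85 = $136,017.

$136,017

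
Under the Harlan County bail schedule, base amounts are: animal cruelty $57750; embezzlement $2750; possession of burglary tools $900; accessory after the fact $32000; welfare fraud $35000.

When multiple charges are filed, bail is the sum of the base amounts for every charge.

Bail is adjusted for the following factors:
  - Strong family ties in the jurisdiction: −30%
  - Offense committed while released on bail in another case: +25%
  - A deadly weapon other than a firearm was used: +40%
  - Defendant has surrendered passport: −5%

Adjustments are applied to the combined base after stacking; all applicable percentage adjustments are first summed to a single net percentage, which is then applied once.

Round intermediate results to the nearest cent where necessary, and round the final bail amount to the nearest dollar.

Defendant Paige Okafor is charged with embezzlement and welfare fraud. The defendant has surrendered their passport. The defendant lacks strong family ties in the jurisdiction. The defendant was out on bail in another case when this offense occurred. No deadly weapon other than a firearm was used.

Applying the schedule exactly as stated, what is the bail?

$45300

Base amounts from the schedule: embezzlement $2750; welfare fraud $35000.
Stacking rule: sum of all bases. $2750 + $35000 = $37750.
Net percentage adjustment: +25% −5% = +20%. $37750 × 1.2 = $45300.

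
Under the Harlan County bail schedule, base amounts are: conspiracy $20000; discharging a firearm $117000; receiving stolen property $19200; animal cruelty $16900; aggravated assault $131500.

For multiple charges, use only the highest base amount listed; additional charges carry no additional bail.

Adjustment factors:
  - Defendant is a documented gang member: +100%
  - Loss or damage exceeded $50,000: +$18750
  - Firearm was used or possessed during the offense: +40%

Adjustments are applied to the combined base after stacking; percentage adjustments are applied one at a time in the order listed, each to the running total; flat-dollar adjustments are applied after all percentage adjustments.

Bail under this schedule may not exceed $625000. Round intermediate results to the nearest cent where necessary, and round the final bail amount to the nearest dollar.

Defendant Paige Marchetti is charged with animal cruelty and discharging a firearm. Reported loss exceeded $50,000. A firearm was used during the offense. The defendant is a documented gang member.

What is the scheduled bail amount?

Base amounts from the schedule: animal cruelty $16900; discharging a firearm $117000.
Stacking rule: use the highest base only. Highest is discharging a firearm at $117000. Combined base = $117000.
Defendant is a documented gang member (+100%): $117000 × 2 = $234000.
Firearm was used or possessed during the offense (+40%): $234000 × 1.4 = $327600.
Loss or damage exceeded $50,000 (+$18750 flat): $327600 + $18750 = $346350.
$346350 is within the $625000 maximum.

$346350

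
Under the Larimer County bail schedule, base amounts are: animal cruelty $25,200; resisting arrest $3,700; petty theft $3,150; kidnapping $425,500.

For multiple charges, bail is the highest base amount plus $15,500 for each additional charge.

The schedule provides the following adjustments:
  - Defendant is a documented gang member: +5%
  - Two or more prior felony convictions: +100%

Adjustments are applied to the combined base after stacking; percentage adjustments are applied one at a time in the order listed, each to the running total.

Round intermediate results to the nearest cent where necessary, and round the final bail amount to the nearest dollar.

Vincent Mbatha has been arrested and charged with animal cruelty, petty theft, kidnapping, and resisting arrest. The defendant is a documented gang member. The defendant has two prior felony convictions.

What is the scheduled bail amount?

$991,200

Base amounts from the schedule: animal cruelty $25,200; petty theft $3,150; kidnapping $425,500; resisting arrest $3,700.
Stacking rule: highest base plus $15,500 per additional charge. Highest is kidnapping at $425,500; 3 additional charges → +$46,500. Combined base = $472,000.
Defendant is a documented gang member (+5%): $472,000 × 1.05 = $495,600.
Two or more prior felony convictions (+100%): $495,600 × 2 = $991,200.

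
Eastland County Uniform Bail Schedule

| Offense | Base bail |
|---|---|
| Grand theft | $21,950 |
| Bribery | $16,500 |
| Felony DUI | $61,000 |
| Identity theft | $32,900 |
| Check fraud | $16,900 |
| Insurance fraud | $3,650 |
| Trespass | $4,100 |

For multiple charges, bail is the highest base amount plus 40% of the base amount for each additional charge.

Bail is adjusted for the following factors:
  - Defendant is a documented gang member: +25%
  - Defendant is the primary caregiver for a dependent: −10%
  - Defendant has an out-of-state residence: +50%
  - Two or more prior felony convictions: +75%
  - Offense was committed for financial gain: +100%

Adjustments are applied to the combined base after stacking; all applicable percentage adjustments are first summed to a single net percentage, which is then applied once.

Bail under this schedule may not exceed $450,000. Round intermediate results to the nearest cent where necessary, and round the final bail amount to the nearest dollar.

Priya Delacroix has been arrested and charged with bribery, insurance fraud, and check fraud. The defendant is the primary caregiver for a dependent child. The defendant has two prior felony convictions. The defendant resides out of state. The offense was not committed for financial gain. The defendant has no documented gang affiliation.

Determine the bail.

Base amounts from the schedule: bribery $16,500; insurance fraud $3,650; check fraud $16,900.
Stacking rule: highest base plus 40% of each additional charge. Highest is check fraud at $16,900. Additional: $16,500 × 40% = $6,600; $3,650 × 40% = $1,460. Combined base = $16,900 + $8,060 = $24,960.
Net percentage adjustment: −10% +50% +75% = +115%. $24,960 × 2.15 = $53,664.
$53,664 is within the $450,000 maximum.

$53,664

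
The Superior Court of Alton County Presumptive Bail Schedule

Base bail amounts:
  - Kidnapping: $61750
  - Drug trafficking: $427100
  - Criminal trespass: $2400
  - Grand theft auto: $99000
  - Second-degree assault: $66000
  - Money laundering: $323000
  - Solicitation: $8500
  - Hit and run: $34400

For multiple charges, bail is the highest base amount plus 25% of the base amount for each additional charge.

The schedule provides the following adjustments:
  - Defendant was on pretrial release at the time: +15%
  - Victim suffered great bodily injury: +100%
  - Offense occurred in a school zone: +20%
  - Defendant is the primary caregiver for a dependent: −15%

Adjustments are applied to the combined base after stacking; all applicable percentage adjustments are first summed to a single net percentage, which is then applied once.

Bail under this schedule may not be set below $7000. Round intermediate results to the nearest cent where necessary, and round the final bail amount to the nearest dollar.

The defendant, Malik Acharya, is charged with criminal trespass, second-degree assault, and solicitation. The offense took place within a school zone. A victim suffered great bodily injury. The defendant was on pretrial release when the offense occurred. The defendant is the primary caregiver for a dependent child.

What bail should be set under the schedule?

$151195

Base amounts from the schedule: criminal trespass $2400; second-degree assault $66000; solicitation $8500.
Stacking rule: highest base plus 25% of each additional charge. Highest is second-degree assault at $66000. Additional: $2400 × 25% = $600; $8500 × 25% = $2125. Combined base = $66000 + $2725 = $68725.
Net percentage adjustment: +15% +100% +20% −15% = +120%. $68725 × 2.2 = $151195.
$151195 is at or above the $7000 minimum.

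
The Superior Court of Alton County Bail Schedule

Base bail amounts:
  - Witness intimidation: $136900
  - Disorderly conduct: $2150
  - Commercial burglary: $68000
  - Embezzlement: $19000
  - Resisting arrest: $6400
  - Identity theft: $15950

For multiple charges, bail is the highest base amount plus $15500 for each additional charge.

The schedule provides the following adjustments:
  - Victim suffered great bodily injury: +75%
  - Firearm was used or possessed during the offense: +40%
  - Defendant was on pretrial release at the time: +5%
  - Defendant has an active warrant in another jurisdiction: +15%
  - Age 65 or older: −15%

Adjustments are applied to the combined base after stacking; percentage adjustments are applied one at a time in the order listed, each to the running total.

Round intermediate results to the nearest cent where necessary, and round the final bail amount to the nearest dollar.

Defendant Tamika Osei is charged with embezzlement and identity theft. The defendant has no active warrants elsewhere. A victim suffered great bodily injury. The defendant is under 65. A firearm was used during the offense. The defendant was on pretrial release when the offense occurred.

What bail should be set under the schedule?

$88751

Base amounts from the schedule: embezzlement $19000; identity theft $15950.
Stacking rule: highest base plus $15500 per additional charge. Highest is embezzlement at $19000; 1 additional charge → +$15500. Combined base = $34500.
Victim suffered great bodily injury (+75%): $34500 × 1.75 = $60375.
Firearm was used or possessed during the offense (+40%): $60375 × 1.4 = $84525.
Defendant was on pretrial release at the time (+5%): $84525 × 1.05 = $88751.25.
Rounded to the nearest dollar: $88751.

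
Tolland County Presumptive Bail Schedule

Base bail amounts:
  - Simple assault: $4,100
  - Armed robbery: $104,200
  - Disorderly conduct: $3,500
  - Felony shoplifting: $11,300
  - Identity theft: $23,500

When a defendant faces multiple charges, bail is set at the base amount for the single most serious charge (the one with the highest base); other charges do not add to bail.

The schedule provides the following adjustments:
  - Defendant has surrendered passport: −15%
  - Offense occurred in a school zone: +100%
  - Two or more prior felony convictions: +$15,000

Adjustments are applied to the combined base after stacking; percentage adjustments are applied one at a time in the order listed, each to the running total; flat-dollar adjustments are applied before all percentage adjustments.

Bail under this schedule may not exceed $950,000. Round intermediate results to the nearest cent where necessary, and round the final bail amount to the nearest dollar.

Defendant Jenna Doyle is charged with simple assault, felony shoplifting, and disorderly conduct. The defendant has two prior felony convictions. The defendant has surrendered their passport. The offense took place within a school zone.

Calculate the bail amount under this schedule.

Base amounts from the schedule: simple assault $4,100; felony shoplifting $11,300; disorderly conduct $3,500.
Stacking rule: use the highest base only. Highest is felony shoplifting at $11,300. Combined base = $11,300.
Two or more prior felony convictions (+$15,000 flat): $11,300 + $15,000 = $26,300.
Defendant has surrendered passport (−15%): $26,300 × 0.85 = $22,355.
Offense occurred in a school zone (+100%): $22,355 × 2 = $44,710.
$44,710 is within the $950,000 maximum.

$44,710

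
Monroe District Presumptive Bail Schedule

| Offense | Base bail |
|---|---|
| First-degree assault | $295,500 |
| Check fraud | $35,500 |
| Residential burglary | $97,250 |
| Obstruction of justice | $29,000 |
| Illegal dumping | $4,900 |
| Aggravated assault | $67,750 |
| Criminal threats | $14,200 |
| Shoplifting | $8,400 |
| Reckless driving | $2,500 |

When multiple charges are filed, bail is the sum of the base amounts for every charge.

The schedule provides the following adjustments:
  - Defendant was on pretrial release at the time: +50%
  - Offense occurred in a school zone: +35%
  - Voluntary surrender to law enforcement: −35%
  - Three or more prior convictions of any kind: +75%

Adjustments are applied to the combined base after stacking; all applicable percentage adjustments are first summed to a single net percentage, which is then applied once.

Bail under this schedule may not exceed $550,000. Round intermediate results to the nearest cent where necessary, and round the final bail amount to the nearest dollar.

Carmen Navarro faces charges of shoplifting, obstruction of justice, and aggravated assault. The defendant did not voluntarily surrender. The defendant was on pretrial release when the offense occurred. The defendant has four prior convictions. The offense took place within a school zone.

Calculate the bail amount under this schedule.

$273,390

Base amounts from the schedule: shoplifting $8,400; obstruction of justice $29,000; aggravated assault $67,750.
Stacking rule: sum of all bases. $8,400 + $29,000 + $67,750 = $105,150.
Net percentage adjustment: +50% +35% +75% = +160%. $105,150 × 2.6 = $273,390.
$273,390 is within the $550,000 maximum.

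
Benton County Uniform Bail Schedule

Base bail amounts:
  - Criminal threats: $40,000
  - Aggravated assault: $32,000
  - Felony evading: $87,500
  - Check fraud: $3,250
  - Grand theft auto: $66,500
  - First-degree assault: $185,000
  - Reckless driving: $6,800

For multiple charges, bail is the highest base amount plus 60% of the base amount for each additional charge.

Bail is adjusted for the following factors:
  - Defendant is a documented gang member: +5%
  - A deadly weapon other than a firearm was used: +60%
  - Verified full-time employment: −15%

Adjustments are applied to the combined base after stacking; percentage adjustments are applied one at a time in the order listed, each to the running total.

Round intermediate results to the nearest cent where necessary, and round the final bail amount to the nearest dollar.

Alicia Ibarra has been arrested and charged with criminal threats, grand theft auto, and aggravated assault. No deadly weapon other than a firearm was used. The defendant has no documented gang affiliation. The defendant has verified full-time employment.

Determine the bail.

$93,245

Base amounts from the schedule: criminal threats $40,000; grand theft auto $66,500; aggravated assault $32,000.
Stacking rule: highest base plus 60% of each additional charge. Highest is grand theft auto at $66,500. Additional: $40,000 × 60% = $24,000; $32,000 × 60% = $19,200. Combined base = $66,500 + $43,200 = $109,700.
Verified full-time employment (−15%): $109,700 × 0.85 = $93,245.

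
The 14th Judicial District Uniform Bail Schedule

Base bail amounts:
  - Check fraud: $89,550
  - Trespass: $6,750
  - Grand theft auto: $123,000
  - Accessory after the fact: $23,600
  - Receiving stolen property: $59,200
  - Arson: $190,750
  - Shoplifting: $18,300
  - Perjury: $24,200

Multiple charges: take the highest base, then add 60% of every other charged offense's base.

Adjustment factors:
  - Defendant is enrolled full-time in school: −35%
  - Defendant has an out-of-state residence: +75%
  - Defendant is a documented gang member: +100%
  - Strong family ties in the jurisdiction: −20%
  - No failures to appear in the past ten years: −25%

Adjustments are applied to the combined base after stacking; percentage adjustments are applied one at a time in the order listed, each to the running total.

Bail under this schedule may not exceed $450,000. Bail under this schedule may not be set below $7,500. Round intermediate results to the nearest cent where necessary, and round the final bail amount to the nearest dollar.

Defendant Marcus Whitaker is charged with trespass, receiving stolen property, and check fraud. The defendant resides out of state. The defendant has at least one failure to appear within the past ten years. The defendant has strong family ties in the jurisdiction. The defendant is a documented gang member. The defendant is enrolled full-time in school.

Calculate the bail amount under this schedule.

Base amounts from the schedule: trespass $6,750; receiving stolen property $59,200; check fraud $89,550.
Stacking rule: highest base plus 60% of each additional charge. Highest is check fraud at $89,550. Additional: $6,750 × 60% = $4,050; $59,200 × 60% = $35,520. Combined base = $89,550 + $39,570 = $129,120.
Defendant is enrolled full-time in school (−35%): $129,120 × 0.65 = $83,928.
Defendant has an out-of-state residence (+75%): $83,928 × 1.75 = $146,874.
Defendant is a documented gang member (+100%): $146,874 × 2 = $293,748.
Strong family ties in the jurisdiction (−20%): $293,748 × 0.8 = $234,998.40.
$234,998.40 is within the $450,000 maximum.
$234,998.40 is at or above the $7,500 minimum.
Rounded to the nearest dollar: $234,998.

$234,998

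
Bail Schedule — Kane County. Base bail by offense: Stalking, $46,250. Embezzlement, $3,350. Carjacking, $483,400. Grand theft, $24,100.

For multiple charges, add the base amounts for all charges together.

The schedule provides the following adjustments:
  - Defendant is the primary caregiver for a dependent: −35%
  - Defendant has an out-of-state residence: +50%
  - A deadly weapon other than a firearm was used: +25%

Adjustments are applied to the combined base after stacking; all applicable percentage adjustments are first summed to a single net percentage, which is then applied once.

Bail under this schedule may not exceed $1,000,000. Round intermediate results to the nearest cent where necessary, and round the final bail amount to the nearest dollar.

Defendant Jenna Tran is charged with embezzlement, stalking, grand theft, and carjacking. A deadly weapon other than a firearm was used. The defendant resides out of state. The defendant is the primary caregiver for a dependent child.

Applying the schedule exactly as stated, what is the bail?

$779,940

Base amounts from the schedule: embezzlement $3,350; stalking $46,250; grand theft $24,100; carjacking $483,400.
Stacking rule: sum of all bases. $3,350 + $46,250 + $24,100 + $483,400 = $557,100.
Net percentage adjustment: −35% +50% +25% = +40%. $557,100 × 1.4 = $779,940.
$779,940 is within the $1,000,000 maximum.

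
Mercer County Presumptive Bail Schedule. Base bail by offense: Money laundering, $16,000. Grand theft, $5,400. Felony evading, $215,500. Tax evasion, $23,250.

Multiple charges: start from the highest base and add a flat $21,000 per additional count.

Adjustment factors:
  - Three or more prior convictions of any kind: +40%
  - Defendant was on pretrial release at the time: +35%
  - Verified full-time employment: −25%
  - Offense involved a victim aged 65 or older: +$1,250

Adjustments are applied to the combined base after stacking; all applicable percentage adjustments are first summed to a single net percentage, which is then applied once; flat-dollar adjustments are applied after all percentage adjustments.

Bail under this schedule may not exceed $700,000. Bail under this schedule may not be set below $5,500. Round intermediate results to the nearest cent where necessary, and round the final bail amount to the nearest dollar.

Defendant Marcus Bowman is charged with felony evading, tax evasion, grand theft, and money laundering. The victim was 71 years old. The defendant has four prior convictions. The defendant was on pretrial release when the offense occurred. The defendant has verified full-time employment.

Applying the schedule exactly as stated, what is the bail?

Base amounts from the schedule: felony evading $215,500; tax evasion $23,250; grand theft $5,400; money laundering $16,000.
Stacking rule: highest base plus $21,000 per additional charge. Highest is felony evading at $215,500; 3 additional charges → +$63,000. Combined base = $278,500.
Net percentage adjustment: +40% +35% −25% = +50%. $278,500 × 1.5 = $417,750.
Offense involved a victim aged 65 or older (+$1,250 flat): $417,750 + $1,250 = $419,000.
$419,000 is within the $700,000 maximum.
$419,000 is at or above the $5,500 minimum.

$419,000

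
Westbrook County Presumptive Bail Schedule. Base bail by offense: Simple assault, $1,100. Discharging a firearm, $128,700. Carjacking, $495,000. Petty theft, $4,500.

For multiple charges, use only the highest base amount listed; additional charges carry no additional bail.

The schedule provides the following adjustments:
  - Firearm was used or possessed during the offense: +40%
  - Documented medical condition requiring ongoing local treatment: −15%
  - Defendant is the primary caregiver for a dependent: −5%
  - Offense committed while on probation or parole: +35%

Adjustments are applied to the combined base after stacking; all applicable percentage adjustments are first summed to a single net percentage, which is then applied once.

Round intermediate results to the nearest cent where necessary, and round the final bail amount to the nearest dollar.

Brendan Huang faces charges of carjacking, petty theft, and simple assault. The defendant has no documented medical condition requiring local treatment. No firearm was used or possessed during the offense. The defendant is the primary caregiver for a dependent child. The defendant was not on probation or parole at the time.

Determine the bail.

$470,250

Base amounts from the schedule: carjacking $495,000; petty theft $4,500; simple assault $1,100.
Stacking rule: use the highest base only. Highest is carjacking at $495,000. Combined base = $495,000.
Defendant is the primary caregiver for a dependent (−5%): $495,000 × 0.95 = $470,250.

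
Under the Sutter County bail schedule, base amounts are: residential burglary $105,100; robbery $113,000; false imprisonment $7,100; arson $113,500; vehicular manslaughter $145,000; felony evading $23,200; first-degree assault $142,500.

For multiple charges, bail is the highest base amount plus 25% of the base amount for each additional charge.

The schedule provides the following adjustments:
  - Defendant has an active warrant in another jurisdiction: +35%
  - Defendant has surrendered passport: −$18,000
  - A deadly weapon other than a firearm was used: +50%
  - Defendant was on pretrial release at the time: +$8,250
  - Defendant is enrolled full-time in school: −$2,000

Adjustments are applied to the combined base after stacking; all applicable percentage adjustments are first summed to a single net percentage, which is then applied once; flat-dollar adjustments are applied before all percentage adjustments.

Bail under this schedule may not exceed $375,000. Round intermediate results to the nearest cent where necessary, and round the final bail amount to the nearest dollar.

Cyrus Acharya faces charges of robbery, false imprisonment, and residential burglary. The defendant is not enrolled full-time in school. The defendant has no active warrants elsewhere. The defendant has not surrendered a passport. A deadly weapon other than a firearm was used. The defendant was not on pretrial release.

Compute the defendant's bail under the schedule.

Base amounts from the schedule: robbery $113,000; false imprisonment $7,100; residential burglary $105,100.
Stacking rule: highest base plus 25% of each additional charge. Highest is robbery at $113,000. Additional: $7,100 × 25% = $1,775; $105,100 × 25% = $26,275. Combined base = $113,000 + $28,050 = $141,050.
A deadly weapon other than a firearm was used (+50%): $141,050 × 1.5 = $211,575.
$211,575 is within the $375,000 maximum.

$211,575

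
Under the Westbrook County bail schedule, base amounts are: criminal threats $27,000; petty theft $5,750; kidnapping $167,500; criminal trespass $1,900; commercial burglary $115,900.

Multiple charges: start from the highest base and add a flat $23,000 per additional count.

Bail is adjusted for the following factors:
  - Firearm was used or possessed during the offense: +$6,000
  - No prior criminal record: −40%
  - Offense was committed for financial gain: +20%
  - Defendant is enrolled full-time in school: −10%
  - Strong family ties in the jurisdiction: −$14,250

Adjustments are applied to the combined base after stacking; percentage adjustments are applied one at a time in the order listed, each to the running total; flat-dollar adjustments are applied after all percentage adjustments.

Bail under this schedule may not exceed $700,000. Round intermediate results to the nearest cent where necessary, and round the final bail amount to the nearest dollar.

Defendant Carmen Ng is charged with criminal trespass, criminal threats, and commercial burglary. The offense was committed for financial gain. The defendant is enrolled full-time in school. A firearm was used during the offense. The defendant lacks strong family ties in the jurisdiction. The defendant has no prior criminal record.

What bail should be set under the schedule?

Base amounts from the schedule: criminal trespass $1,900; criminal threats $27,000; commercial burglary $115,900.
Stacking rule: highest base plus $23,000 per additional charge. Highest is commercial burglary at $115,900; 2 additional charges → +$46,000. Combined base = $161,900.
No prior criminal record (−40%): $161,900 × 0.6 = $97,140.
Offense was committed for financial gain (+20%): $97,140 × 1.2 = $116,568.
Defendant is enrolled full-time in school (−10%): $116,568 × 0.9 = $104,911.20.
Firearm was used or possessed during the offense (+$6,000 flat): $104,911.20 + $6,000 = $110,911.20.
$110,911.20 is within the $700,000 maximum.
Rounded to the nearest dollar: $110,911.

$110,911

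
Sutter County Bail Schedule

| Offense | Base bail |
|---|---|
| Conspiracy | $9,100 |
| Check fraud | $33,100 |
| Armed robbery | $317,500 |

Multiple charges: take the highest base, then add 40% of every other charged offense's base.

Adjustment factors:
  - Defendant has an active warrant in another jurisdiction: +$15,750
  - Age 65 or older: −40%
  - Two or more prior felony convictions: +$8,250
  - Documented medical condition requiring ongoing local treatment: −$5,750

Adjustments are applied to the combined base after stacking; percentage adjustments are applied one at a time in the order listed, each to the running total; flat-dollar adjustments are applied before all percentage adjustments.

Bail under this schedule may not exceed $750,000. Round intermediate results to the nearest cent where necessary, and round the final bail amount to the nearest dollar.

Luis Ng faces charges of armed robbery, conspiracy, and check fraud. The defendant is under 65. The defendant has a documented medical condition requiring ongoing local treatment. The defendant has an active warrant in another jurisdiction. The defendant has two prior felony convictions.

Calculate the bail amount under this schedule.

$352,630

Base amounts from the schedule: armed robbery $317,500; conspiracy $9,100; check fraud $33,100.
Stacking rule: highest base plus 40% of each additional charge. Highest is armed robbery at $317,500. Additional: $9,100 × 40% = $3,640; $33,100 × 40% = $13,240. Combined base = $317,500 + $16,880 = $334,380.
Defendant has an active warrant in another jurisdiction (+$15,750 flat): $334,380 + $15,750 = $350,130.
Two or more prior felony convictions (+$8,250 flat): $350,130 + $8,250 = $358,380.
Documented medical condition requiring ongoing local treatment (−$5,750 flat): $358,380 − $5,750 = $352,630.
$352,630 is within the $750,000 maximum.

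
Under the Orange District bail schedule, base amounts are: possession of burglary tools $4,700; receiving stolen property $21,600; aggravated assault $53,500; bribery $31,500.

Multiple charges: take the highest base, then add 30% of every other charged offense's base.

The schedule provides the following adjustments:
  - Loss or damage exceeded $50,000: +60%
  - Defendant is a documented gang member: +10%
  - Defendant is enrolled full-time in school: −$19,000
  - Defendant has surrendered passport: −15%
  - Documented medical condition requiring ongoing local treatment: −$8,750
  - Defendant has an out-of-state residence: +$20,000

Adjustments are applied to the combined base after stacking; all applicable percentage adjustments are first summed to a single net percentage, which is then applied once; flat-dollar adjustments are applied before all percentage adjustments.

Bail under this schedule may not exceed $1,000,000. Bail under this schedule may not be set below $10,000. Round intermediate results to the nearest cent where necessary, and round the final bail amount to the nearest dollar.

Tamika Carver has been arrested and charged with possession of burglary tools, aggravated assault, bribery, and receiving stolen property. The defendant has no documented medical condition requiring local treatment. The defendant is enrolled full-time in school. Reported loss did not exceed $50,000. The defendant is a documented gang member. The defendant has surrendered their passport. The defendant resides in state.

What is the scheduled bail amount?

Base amounts from the schedule: possession of burglary tools $4,700; aggravated assault $53,500; bribery $31,500; receiving stolen property $21,600.
Stacking rule: highest base plus 30% of each additional charge. Highest is aggravated assault at $53,500. Additional: $4,700 × 30% = $1,410; $31,500 × 30% = $9,450; $21,600 × 30% = $6,480. Combined base = $53,500 + $17,340 = $70,840.
Defendant is enrolled full-time in school (−$19,000 flat): $70,840 − $19,000 = $51,840.
Net percentage adjustment: +10% −15% = −5%. $51,840 × 0.95 = $49,248.
$49,248 is within the $1,000,000 maximum.
$49,248 is at or above the $10,000 minimum.

$49,248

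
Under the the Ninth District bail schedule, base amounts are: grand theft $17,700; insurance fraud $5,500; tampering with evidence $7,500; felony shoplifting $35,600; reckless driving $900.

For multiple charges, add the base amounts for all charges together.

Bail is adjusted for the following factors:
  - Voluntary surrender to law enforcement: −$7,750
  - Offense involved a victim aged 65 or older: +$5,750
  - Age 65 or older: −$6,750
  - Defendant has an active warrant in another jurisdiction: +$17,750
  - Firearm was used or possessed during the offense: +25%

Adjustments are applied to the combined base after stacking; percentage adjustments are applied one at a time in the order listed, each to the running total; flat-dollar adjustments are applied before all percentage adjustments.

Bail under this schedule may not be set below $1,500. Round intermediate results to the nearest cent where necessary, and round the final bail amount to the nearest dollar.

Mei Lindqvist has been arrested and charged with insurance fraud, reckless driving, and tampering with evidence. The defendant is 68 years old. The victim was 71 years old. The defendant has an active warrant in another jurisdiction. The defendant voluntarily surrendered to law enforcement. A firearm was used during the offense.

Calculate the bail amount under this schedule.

$28,625

Base amounts from the schedule: insurance fraud $5,500; reckless driving $900; tampering with evidence $7,500.
Stacking rule: sum of all bases. $5,500 + $900 + $7,500 = $13,900.
Voluntary surrender to law enforcement (−$7,750 flat): $13,900 − $7,750 = $6,150.
Offense involved a victim aged 65 or older (+$5,750 flat): $6,150 + $5,750 = $11,900.
Age 65 or older (−$6,750 flat): $11,900 − $6,750 = $5,150.
Defendant has an active warrant in another jurisdiction (+$17,750 flat): $5,150 + $17,750 = $22,900.
Firearm was used or possessed during the offense (+25%): $22,900 × 1.25 = $28,625.
$28,625 is at or above the $1,500 minimum.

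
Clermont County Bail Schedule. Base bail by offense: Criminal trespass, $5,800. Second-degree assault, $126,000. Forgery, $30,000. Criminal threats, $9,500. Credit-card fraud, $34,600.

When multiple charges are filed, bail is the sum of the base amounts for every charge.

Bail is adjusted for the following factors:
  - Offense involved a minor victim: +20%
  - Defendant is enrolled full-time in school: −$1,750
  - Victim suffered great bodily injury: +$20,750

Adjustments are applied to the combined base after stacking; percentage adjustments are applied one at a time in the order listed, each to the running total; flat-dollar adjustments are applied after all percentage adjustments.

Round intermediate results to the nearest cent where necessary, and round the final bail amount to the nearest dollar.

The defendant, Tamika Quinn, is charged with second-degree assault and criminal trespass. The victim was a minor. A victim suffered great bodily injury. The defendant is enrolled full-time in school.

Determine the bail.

Base amounts from the schedule: second-degree assault $126,000; criminal trespass $5,800.
Stacking rule: sum of all bases. $126,000 + $5,800 = $131,800.
Offense involved a minor victim (+20%): $131,800 × 1.2 = $158,160.
Defendant is enrolled full-time in school (−$1,750 flat): $158,160 − $1,750 = $156,410.
Victim suffered great bodily injury (+$20,750 flat): $156,410 + $20,750 = $177,160.

$177,160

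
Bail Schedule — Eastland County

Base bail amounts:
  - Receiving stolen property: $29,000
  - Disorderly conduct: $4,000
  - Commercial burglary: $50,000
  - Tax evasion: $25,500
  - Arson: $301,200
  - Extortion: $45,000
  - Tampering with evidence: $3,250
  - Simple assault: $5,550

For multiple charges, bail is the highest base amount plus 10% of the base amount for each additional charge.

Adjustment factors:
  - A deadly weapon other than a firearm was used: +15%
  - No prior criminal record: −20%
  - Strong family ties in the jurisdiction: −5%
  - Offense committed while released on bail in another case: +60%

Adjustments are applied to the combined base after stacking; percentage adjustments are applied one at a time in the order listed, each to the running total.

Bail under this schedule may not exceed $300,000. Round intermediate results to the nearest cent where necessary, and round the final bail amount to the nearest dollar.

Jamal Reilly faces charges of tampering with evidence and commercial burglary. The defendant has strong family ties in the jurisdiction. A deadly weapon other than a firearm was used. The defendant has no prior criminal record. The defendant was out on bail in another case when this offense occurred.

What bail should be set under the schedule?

Base amounts from the schedule: tampering with evidence $3,250; commercial burglary $50,000.
Stacking rule: highest base plus 10% of each additional charge. Highest is commercial burglary at $50,000. Additional: $3,250 × 10% = $325. Combined base = $50,000 + $325 = $50,325.
A deadly weapon other than a firearm was used (+15%): $50,325 × 1.15 = $57,873.75.
No prior criminal record (−20%): $57,873.75 × 0.8 = $46,299.
Strong family ties in the jurisdiction (−5%): $46,299 × 0.95 = $43,984.05.
Offense committed while released on bail in another case (+60%): $43,984.05 × 1.6 = $70,374.48.
$70,374.48 is within the $300,000 maximum.
Rounded to the nearest dollar: $70,374.

$70,374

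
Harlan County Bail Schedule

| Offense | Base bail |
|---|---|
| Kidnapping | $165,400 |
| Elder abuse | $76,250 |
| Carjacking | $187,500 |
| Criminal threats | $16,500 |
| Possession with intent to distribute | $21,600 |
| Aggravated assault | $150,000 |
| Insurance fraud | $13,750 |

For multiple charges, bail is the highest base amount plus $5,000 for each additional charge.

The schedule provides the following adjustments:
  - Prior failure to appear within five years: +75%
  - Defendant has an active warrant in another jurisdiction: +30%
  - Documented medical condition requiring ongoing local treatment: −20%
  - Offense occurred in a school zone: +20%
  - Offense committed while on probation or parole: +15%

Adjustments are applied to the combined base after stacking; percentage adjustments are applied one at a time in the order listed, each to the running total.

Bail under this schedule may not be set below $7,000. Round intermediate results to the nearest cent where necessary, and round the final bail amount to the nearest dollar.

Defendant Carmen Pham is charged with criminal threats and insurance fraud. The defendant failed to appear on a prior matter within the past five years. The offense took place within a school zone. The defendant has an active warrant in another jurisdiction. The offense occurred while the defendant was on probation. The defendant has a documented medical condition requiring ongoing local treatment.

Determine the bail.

Base amounts from the schedule: criminal threats $16,500; insurance fraud $13,750.
Stacking rule: highest base plus $5,000 per additional charge. Highest is criminal threats at $16,500; 1 additional charge → +$5,000. Combined base = $21,500.
Prior failure to appear within five years (+75%): $21,500 × 1.75 = $37,625.
Defendant has an active warrant in another jurisdiction (+30%): $37,625 × 1.3 = $48,912.50.
Documented medical condition requiring ongoing local treatment (−20%): $48,912.50 × 0.8 = $39,130.
Offense occurred in a school zone (+20%): $39,130 × 1.2 = $46,956.
Offense committed while on probation or parole (+15%): $46,956 × 1.15 = $53,999.40.
$53,999.40 is at or above the $7,000 minimum.
Rounded to the nearest dollar: $53,999.

$53,999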